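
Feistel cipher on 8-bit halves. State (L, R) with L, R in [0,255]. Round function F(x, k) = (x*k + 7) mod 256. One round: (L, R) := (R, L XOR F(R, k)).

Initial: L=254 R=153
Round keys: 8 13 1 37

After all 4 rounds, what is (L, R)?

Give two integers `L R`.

Round 1 (k=8): L=153 R=49
Round 2 (k=13): L=49 R=29
Round 3 (k=1): L=29 R=21
Round 4 (k=37): L=21 R=13

Answer: 21 13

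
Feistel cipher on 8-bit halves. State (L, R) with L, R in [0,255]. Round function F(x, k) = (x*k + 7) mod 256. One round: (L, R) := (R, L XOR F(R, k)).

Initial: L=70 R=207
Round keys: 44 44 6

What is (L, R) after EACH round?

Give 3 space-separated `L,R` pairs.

Answer: 207,221 221,204 204,18

Derivation:
Round 1 (k=44): L=207 R=221
Round 2 (k=44): L=221 R=204
Round 3 (k=6): L=204 R=18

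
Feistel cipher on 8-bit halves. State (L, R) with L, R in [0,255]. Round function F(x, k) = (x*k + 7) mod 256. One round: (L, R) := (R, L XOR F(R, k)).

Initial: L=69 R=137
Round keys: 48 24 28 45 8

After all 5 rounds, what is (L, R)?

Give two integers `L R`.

Answer: 254 202

Derivation:
Round 1 (k=48): L=137 R=242
Round 2 (k=24): L=242 R=62
Round 3 (k=28): L=62 R=61
Round 4 (k=45): L=61 R=254
Round 5 (k=8): L=254 R=202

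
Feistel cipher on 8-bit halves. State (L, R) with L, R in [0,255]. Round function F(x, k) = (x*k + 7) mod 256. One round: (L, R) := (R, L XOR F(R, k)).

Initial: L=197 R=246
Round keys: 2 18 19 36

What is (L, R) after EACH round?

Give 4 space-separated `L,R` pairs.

Answer: 246,54 54,37 37,240 240,226

Derivation:
Round 1 (k=2): L=246 R=54
Round 2 (k=18): L=54 R=37
Round 3 (k=19): L=37 R=240
Round 4 (k=36): L=240 R=226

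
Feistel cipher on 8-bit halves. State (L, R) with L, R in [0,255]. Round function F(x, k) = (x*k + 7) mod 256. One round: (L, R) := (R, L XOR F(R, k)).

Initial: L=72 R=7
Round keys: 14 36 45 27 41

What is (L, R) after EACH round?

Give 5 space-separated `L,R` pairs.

Answer: 7,33 33,172 172,98 98,241 241,194

Derivation:
Round 1 (k=14): L=7 R=33
Round 2 (k=36): L=33 R=172
Round 3 (k=45): L=172 R=98
Round 4 (k=27): L=98 R=241
Round 5 (k=41): L=241 R=194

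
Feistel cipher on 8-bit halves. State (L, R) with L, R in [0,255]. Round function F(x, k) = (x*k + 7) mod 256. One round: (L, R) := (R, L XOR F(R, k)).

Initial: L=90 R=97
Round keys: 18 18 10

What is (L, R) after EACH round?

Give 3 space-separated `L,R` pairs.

Round 1 (k=18): L=97 R=131
Round 2 (k=18): L=131 R=92
Round 3 (k=10): L=92 R=28

Answer: 97,131 131,92 92,28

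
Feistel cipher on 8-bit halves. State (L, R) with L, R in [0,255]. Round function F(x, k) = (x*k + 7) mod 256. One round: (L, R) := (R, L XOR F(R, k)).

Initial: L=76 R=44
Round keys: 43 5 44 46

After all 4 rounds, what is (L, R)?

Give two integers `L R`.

Round 1 (k=43): L=44 R=39
Round 2 (k=5): L=39 R=230
Round 3 (k=44): L=230 R=168
Round 4 (k=46): L=168 R=209

Answer: 168 209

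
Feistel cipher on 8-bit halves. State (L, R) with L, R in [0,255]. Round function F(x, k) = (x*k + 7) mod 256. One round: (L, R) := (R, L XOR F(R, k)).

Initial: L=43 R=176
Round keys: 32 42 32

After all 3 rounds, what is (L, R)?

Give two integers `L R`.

Answer: 143 203

Derivation:
Round 1 (k=32): L=176 R=44
Round 2 (k=42): L=44 R=143
Round 3 (k=32): L=143 R=203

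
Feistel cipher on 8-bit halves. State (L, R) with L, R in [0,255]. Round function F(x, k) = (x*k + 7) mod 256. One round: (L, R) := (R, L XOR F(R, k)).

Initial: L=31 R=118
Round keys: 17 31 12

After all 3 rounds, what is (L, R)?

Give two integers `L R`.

Answer: 243 169

Derivation:
Round 1 (k=17): L=118 R=194
Round 2 (k=31): L=194 R=243
Round 3 (k=12): L=243 R=169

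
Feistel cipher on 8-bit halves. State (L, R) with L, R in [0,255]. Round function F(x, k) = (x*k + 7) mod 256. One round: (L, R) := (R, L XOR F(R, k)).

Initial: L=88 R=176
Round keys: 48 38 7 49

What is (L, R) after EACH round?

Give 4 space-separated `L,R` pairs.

Answer: 176,95 95,145 145,161 161,73

Derivation:
Round 1 (k=48): L=176 R=95
Round 2 (k=38): L=95 R=145
Round 3 (k=7): L=145 R=161
Round 4 (k=49): L=161 R=73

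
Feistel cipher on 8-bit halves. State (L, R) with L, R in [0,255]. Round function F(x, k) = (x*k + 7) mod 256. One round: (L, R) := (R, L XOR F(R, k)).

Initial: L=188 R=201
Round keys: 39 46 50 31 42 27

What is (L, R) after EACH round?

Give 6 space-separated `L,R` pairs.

Round 1 (k=39): L=201 R=26
Round 2 (k=46): L=26 R=122
Round 3 (k=50): L=122 R=193
Round 4 (k=31): L=193 R=28
Round 5 (k=42): L=28 R=94
Round 6 (k=27): L=94 R=237

Answer: 201,26 26,122 122,193 193,28 28,94 94,237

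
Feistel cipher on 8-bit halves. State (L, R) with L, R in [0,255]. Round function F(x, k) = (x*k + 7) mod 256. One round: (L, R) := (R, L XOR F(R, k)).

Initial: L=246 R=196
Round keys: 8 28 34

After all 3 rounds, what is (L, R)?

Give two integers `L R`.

Answer: 39 228

Derivation:
Round 1 (k=8): L=196 R=209
Round 2 (k=28): L=209 R=39
Round 3 (k=34): L=39 R=228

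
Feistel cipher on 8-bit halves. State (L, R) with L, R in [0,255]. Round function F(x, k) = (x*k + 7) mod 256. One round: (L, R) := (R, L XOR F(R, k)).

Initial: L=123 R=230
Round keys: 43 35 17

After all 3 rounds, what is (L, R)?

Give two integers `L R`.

Answer: 91 192

Derivation:
Round 1 (k=43): L=230 R=210
Round 2 (k=35): L=210 R=91
Round 3 (k=17): L=91 R=192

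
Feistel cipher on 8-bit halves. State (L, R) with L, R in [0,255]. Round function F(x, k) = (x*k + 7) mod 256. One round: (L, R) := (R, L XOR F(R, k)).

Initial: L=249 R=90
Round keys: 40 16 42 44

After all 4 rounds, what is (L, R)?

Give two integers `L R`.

Round 1 (k=40): L=90 R=238
Round 2 (k=16): L=238 R=189
Round 3 (k=42): L=189 R=231
Round 4 (k=44): L=231 R=6

Answer: 231 6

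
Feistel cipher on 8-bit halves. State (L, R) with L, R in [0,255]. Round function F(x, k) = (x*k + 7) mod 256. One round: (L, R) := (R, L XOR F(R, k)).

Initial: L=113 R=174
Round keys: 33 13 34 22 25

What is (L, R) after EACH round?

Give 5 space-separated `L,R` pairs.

Round 1 (k=33): L=174 R=4
Round 2 (k=13): L=4 R=149
Round 3 (k=34): L=149 R=213
Round 4 (k=22): L=213 R=192
Round 5 (k=25): L=192 R=18

Answer: 174,4 4,149 149,213 213,192 192,18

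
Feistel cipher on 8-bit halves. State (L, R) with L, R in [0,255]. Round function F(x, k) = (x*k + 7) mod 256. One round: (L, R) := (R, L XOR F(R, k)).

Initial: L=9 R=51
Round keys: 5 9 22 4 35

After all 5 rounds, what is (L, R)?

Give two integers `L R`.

Answer: 146 183

Derivation:
Round 1 (k=5): L=51 R=15
Round 2 (k=9): L=15 R=189
Round 3 (k=22): L=189 R=74
Round 4 (k=4): L=74 R=146
Round 5 (k=35): L=146 R=183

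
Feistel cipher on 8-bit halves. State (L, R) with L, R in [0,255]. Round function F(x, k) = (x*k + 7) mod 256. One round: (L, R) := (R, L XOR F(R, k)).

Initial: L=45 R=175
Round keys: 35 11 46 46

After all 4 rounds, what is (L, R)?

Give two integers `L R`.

Answer: 212 234

Derivation:
Round 1 (k=35): L=175 R=217
Round 2 (k=11): L=217 R=245
Round 3 (k=46): L=245 R=212
Round 4 (k=46): L=212 R=234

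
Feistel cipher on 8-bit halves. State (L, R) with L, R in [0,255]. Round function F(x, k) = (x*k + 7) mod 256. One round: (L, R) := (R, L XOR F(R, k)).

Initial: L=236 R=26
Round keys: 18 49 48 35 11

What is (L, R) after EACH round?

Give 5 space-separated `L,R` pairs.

Answer: 26,55 55,148 148,240 240,67 67,24

Derivation:
Round 1 (k=18): L=26 R=55
Round 2 (k=49): L=55 R=148
Round 3 (k=48): L=148 R=240
Round 4 (k=35): L=240 R=67
Round 5 (k=11): L=67 R=24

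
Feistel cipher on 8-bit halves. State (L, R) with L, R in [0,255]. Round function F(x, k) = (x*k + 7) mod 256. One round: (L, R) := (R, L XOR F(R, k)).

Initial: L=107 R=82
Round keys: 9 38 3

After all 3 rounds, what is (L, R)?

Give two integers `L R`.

Round 1 (k=9): L=82 R=130
Round 2 (k=38): L=130 R=1
Round 3 (k=3): L=1 R=136

Answer: 1 136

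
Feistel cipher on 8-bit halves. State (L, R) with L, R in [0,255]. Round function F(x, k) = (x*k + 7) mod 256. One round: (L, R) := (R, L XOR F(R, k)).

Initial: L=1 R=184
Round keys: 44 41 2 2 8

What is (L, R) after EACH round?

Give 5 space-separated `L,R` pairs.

Round 1 (k=44): L=184 R=166
Round 2 (k=41): L=166 R=37
Round 3 (k=2): L=37 R=247
Round 4 (k=2): L=247 R=208
Round 5 (k=8): L=208 R=112

Answer: 184,166 166,37 37,247 247,208 208,112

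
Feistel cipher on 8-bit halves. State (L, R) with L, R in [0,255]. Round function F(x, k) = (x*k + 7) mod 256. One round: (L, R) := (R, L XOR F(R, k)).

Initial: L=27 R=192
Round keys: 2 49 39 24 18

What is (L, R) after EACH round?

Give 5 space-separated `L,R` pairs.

Answer: 192,156 156,35 35,192 192,36 36,79

Derivation:
Round 1 (k=2): L=192 R=156
Round 2 (k=49): L=156 R=35
Round 3 (k=39): L=35 R=192
Round 4 (k=24): L=192 R=36
Round 5 (k=18): L=36 R=79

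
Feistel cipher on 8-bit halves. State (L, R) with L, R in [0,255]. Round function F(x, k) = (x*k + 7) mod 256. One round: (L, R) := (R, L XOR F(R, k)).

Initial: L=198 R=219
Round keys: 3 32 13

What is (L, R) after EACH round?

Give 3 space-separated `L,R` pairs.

Answer: 219,94 94,28 28,45

Derivation:
Round 1 (k=3): L=219 R=94
Round 2 (k=32): L=94 R=28
Round 3 (k=13): L=28 R=45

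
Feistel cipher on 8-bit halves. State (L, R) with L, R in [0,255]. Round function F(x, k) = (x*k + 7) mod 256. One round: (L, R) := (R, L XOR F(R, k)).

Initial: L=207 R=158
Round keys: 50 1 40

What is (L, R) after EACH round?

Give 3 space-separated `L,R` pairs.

Round 1 (k=50): L=158 R=44
Round 2 (k=1): L=44 R=173
Round 3 (k=40): L=173 R=35

Answer: 158,44 44,173 173,35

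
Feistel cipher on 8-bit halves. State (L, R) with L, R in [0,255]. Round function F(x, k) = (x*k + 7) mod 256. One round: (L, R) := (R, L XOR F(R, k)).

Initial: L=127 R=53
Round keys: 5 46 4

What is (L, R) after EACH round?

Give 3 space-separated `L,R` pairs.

Answer: 53,111 111,204 204,88

Derivation:
Round 1 (k=5): L=53 R=111
Round 2 (k=46): L=111 R=204
Round 3 (k=4): L=204 R=88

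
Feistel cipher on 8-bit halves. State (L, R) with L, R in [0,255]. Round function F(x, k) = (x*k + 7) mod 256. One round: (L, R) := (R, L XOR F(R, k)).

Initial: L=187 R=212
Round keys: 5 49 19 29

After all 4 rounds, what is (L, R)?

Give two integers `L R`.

Answer: 144 20

Derivation:
Round 1 (k=5): L=212 R=144
Round 2 (k=49): L=144 R=67
Round 3 (k=19): L=67 R=144
Round 4 (k=29): L=144 R=20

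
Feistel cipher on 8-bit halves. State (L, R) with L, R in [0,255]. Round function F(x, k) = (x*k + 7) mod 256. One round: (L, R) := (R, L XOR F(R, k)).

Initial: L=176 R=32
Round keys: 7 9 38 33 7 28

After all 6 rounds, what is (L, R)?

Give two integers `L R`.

Answer: 134 122

Derivation:
Round 1 (k=7): L=32 R=87
Round 2 (k=9): L=87 R=54
Round 3 (k=38): L=54 R=92
Round 4 (k=33): L=92 R=213
Round 5 (k=7): L=213 R=134
Round 6 (k=28): L=134 R=122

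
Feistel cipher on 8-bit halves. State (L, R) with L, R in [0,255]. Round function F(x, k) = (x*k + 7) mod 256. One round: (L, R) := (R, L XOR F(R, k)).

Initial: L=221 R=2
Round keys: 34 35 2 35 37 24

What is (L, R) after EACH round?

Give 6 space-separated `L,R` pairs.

Answer: 2,150 150,139 139,139 139,131 131,125 125,60

Derivation:
Round 1 (k=34): L=2 R=150
Round 2 (k=35): L=150 R=139
Round 3 (k=2): L=139 R=139
Round 4 (k=35): L=139 R=131
Round 5 (k=37): L=131 R=125
Round 6 (k=24): L=125 R=60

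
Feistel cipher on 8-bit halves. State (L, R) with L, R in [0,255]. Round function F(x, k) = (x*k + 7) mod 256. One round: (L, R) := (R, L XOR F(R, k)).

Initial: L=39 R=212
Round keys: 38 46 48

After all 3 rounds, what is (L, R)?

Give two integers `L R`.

Answer: 3 207

Derivation:
Round 1 (k=38): L=212 R=88
Round 2 (k=46): L=88 R=3
Round 3 (k=48): L=3 R=207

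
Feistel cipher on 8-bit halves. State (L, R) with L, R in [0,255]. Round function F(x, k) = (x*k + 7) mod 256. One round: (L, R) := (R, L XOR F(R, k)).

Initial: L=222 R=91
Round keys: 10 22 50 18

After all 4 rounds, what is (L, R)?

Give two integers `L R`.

Round 1 (k=10): L=91 R=75
Round 2 (k=22): L=75 R=34
Round 3 (k=50): L=34 R=224
Round 4 (k=18): L=224 R=229

Answer: 224 229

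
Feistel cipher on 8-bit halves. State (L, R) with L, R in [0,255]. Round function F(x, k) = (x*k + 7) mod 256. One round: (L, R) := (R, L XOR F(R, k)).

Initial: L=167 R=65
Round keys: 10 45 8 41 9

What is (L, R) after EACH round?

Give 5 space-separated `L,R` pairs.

Round 1 (k=10): L=65 R=54
Round 2 (k=45): L=54 R=196
Round 3 (k=8): L=196 R=17
Round 4 (k=41): L=17 R=4
Round 5 (k=9): L=4 R=58

Answer: 65,54 54,196 196,17 17,4 4,58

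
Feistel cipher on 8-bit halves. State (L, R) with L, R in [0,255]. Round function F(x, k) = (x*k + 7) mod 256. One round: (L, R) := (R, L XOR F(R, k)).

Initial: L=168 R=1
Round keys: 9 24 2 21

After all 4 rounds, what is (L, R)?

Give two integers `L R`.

Round 1 (k=9): L=1 R=184
Round 2 (k=24): L=184 R=70
Round 3 (k=2): L=70 R=43
Round 4 (k=21): L=43 R=200

Answer: 43 200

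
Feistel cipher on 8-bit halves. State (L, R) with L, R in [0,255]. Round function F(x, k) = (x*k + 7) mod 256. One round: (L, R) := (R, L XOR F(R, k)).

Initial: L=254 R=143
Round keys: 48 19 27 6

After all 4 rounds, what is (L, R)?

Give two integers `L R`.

Answer: 191 28

Derivation:
Round 1 (k=48): L=143 R=41
Round 2 (k=19): L=41 R=157
Round 3 (k=27): L=157 R=191
Round 4 (k=6): L=191 R=28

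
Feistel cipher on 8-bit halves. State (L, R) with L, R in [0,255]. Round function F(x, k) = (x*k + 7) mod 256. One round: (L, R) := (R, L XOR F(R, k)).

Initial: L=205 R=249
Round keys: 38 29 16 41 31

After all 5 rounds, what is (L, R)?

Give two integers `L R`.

Round 1 (k=38): L=249 R=48
Round 2 (k=29): L=48 R=142
Round 3 (k=16): L=142 R=215
Round 4 (k=41): L=215 R=248
Round 5 (k=31): L=248 R=216

Answer: 248 216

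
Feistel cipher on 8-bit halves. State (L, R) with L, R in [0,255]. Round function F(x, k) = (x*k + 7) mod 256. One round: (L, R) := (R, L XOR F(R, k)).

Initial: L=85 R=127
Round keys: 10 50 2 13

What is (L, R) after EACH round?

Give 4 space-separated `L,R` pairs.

Answer: 127,168 168,168 168,255 255,82

Derivation:
Round 1 (k=10): L=127 R=168
Round 2 (k=50): L=168 R=168
Round 3 (k=2): L=168 R=255
Round 4 (k=13): L=255 R=82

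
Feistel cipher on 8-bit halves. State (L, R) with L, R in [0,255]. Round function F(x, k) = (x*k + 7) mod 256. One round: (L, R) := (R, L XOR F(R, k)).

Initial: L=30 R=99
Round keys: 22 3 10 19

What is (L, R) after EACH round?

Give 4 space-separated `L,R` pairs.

Answer: 99,151 151,175 175,74 74,42

Derivation:
Round 1 (k=22): L=99 R=151
Round 2 (k=3): L=151 R=175
Round 3 (k=10): L=175 R=74
Round 4 (k=19): L=74 R=42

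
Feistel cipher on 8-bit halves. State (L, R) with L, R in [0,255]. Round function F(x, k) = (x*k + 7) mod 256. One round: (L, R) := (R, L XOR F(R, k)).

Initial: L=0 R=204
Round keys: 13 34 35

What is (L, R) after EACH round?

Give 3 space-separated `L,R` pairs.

Answer: 204,99 99,225 225,169

Derivation:
Round 1 (k=13): L=204 R=99
Round 2 (k=34): L=99 R=225
Round 3 (k=35): L=225 R=169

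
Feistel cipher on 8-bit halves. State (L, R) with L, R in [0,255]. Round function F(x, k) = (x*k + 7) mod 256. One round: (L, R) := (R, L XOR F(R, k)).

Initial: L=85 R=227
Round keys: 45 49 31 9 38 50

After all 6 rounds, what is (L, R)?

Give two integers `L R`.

Answer: 184 122

Derivation:
Round 1 (k=45): L=227 R=187
Round 2 (k=49): L=187 R=49
Round 3 (k=31): L=49 R=77
Round 4 (k=9): L=77 R=141
Round 5 (k=38): L=141 R=184
Round 6 (k=50): L=184 R=122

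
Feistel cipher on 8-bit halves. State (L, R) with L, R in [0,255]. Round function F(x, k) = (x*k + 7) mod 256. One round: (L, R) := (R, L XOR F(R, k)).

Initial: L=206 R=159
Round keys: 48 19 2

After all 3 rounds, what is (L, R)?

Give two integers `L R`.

Answer: 125 24

Derivation:
Round 1 (k=48): L=159 R=25
Round 2 (k=19): L=25 R=125
Round 3 (k=2): L=125 R=24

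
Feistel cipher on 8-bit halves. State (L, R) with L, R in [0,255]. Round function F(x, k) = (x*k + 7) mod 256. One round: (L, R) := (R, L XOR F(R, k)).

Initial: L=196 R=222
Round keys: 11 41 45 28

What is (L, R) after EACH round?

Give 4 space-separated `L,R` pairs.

Round 1 (k=11): L=222 R=85
Round 2 (k=41): L=85 R=122
Round 3 (k=45): L=122 R=44
Round 4 (k=28): L=44 R=173

Answer: 222,85 85,122 122,44 44,173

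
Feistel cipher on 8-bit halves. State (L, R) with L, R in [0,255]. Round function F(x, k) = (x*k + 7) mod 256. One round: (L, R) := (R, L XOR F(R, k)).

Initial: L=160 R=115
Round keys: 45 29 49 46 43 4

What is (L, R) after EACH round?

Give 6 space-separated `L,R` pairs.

Answer: 115,158 158,158 158,219 219,255 255,7 7,220

Derivation:
Round 1 (k=45): L=115 R=158
Round 2 (k=29): L=158 R=158
Round 3 (k=49): L=158 R=219
Round 4 (k=46): L=219 R=255
Round 5 (k=43): L=255 R=7
Round 6 (k=4): L=7 R=220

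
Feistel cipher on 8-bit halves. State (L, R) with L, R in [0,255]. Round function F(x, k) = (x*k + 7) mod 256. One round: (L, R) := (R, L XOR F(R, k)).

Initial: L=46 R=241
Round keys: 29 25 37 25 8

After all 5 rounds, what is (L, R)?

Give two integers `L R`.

Round 1 (k=29): L=241 R=122
Round 2 (k=25): L=122 R=0
Round 3 (k=37): L=0 R=125
Round 4 (k=25): L=125 R=60
Round 5 (k=8): L=60 R=154

Answer: 60 154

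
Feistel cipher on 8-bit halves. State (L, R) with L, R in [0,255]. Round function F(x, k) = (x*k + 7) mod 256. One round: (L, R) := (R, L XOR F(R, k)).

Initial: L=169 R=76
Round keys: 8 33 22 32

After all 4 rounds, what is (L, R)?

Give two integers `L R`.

Answer: 99 190

Derivation:
Round 1 (k=8): L=76 R=206
Round 2 (k=33): L=206 R=217
Round 3 (k=22): L=217 R=99
Round 4 (k=32): L=99 R=190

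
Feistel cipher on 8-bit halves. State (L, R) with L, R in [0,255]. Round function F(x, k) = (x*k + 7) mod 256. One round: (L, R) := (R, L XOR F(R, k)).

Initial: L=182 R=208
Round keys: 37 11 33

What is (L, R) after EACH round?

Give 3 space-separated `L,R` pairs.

Answer: 208,161 161,34 34,200

Derivation:
Round 1 (k=37): L=208 R=161
Round 2 (k=11): L=161 R=34
Round 3 (k=33): L=34 R=200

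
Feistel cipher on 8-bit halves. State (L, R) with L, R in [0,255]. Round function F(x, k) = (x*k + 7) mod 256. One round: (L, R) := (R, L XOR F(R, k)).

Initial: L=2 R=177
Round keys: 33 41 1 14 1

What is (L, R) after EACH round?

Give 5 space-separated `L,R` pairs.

Answer: 177,218 218,64 64,157 157,221 221,121

Derivation:
Round 1 (k=33): L=177 R=218
Round 2 (k=41): L=218 R=64
Round 3 (k=1): L=64 R=157
Round 4 (k=14): L=157 R=221
Round 5 (k=1): L=221 R=121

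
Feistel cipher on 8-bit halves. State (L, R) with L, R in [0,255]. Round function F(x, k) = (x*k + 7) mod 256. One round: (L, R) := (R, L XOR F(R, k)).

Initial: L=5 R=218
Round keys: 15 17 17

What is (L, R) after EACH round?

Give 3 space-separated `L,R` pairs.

Round 1 (k=15): L=218 R=200
Round 2 (k=17): L=200 R=149
Round 3 (k=17): L=149 R=36

Answer: 218,200 200,149 149,36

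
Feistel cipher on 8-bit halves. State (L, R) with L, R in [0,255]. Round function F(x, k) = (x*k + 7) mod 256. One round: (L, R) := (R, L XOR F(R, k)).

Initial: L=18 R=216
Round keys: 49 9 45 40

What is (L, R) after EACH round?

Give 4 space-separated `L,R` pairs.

Round 1 (k=49): L=216 R=77
Round 2 (k=9): L=77 R=100
Round 3 (k=45): L=100 R=214
Round 4 (k=40): L=214 R=19

Answer: 216,77 77,100 100,214 214,19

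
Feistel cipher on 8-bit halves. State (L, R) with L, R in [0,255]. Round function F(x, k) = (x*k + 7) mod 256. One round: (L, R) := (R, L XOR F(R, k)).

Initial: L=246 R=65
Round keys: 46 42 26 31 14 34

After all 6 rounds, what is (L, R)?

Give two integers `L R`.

Answer: 21 78

Derivation:
Round 1 (k=46): L=65 R=67
Round 2 (k=42): L=67 R=68
Round 3 (k=26): L=68 R=172
Round 4 (k=31): L=172 R=159
Round 5 (k=14): L=159 R=21
Round 6 (k=34): L=21 R=78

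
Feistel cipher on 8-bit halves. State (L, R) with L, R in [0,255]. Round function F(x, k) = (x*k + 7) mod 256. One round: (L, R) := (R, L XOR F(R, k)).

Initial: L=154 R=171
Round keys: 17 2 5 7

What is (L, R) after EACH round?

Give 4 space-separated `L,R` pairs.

Round 1 (k=17): L=171 R=248
Round 2 (k=2): L=248 R=92
Round 3 (k=5): L=92 R=43
Round 4 (k=7): L=43 R=104

Answer: 171,248 248,92 92,43 43,104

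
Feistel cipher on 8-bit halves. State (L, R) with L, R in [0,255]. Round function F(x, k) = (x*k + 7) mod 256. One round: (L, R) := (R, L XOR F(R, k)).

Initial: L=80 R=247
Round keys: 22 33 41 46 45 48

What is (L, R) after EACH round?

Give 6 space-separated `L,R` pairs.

Round 1 (k=22): L=247 R=17
Round 2 (k=33): L=17 R=207
Round 3 (k=41): L=207 R=63
Round 4 (k=46): L=63 R=150
Round 5 (k=45): L=150 R=90
Round 6 (k=48): L=90 R=113

Answer: 247,17 17,207 207,63 63,150 150,90 90,113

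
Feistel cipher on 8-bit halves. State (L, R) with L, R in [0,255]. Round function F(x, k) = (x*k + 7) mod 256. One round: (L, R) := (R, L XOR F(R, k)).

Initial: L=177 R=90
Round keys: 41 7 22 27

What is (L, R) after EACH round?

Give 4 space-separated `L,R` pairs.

Answer: 90,192 192,29 29,69 69,83

Derivation:
Round 1 (k=41): L=90 R=192
Round 2 (k=7): L=192 R=29
Round 3 (k=22): L=29 R=69
Round 4 (k=27): L=69 R=83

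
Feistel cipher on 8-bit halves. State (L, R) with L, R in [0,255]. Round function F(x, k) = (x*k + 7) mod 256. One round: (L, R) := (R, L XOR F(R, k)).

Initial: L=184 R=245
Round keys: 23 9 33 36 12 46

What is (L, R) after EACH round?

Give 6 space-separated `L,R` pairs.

Round 1 (k=23): L=245 R=178
Round 2 (k=9): L=178 R=188
Round 3 (k=33): L=188 R=241
Round 4 (k=36): L=241 R=87
Round 5 (k=12): L=87 R=234
Round 6 (k=46): L=234 R=68

Answer: 245,178 178,188 188,241 241,87 87,234 234,68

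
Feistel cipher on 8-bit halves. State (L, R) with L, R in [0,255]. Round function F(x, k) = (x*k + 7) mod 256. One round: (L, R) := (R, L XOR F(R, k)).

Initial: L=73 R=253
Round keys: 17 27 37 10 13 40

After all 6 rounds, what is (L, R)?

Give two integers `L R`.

Round 1 (k=17): L=253 R=157
Round 2 (k=27): L=157 R=107
Round 3 (k=37): L=107 R=227
Round 4 (k=10): L=227 R=142
Round 5 (k=13): L=142 R=222
Round 6 (k=40): L=222 R=57

Answer: 222 57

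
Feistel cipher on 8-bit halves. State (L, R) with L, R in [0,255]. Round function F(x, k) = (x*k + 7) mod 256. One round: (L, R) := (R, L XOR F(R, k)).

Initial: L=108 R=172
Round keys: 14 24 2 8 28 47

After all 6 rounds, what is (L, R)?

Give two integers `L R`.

Round 1 (k=14): L=172 R=3
Round 2 (k=24): L=3 R=227
Round 3 (k=2): L=227 R=206
Round 4 (k=8): L=206 R=148
Round 5 (k=28): L=148 R=249
Round 6 (k=47): L=249 R=42

Answer: 249 42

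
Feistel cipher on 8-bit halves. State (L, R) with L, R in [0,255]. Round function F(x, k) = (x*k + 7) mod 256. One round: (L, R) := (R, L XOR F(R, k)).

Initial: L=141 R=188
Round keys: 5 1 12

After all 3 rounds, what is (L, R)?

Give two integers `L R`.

Round 1 (k=5): L=188 R=62
Round 2 (k=1): L=62 R=249
Round 3 (k=12): L=249 R=141

Answer: 249 141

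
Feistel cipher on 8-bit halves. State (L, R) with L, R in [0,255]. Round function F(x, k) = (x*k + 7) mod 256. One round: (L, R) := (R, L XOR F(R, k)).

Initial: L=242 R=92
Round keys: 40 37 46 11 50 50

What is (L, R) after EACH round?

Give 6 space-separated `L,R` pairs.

Answer: 92,149 149,204 204,58 58,73 73,115 115,52

Derivation:
Round 1 (k=40): L=92 R=149
Round 2 (k=37): L=149 R=204
Round 3 (k=46): L=204 R=58
Round 4 (k=11): L=58 R=73
Round 5 (k=50): L=73 R=115
Round 6 (k=50): L=115 R=52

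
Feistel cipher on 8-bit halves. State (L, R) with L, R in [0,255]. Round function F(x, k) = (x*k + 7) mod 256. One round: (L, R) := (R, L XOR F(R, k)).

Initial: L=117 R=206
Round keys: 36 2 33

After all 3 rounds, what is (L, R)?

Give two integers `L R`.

Answer: 213 246

Derivation:
Round 1 (k=36): L=206 R=138
Round 2 (k=2): L=138 R=213
Round 3 (k=33): L=213 R=246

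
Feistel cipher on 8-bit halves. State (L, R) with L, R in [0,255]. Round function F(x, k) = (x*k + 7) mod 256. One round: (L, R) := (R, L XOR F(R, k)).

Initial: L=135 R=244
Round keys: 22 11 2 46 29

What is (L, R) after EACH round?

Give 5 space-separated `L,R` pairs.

Answer: 244,120 120,219 219,197 197,182 182,96

Derivation:
Round 1 (k=22): L=244 R=120
Round 2 (k=11): L=120 R=219
Round 3 (k=2): L=219 R=197
Round 4 (k=46): L=197 R=182
Round 5 (k=29): L=182 R=96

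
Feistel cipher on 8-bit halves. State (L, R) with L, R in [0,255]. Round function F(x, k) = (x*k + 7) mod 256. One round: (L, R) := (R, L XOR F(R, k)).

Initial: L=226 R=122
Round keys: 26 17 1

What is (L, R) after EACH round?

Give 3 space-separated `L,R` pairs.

Answer: 122,137 137,90 90,232

Derivation:
Round 1 (k=26): L=122 R=137
Round 2 (k=17): L=137 R=90
Round 3 (k=1): L=90 R=232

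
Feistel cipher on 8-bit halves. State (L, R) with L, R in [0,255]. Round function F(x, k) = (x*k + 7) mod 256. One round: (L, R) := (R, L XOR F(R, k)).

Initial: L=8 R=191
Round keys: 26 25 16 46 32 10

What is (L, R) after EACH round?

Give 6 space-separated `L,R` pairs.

Answer: 191,101 101,91 91,210 210,152 152,213 213,193

Derivation:
Round 1 (k=26): L=191 R=101
Round 2 (k=25): L=101 R=91
Round 3 (k=16): L=91 R=210
Round 4 (k=46): L=210 R=152
Round 5 (k=32): L=152 R=213
Round 6 (k=10): L=213 R=193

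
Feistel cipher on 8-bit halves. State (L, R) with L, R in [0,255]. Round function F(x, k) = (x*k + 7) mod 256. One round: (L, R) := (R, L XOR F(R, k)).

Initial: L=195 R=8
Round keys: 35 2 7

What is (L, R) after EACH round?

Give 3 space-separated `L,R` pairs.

Answer: 8,220 220,183 183,212

Derivation:
Round 1 (k=35): L=8 R=220
Round 2 (k=2): L=220 R=183
Round 3 (k=7): L=183 R=212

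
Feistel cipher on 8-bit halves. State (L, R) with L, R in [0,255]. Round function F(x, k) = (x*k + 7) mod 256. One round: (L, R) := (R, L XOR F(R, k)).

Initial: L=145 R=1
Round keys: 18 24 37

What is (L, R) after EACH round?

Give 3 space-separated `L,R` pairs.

Round 1 (k=18): L=1 R=136
Round 2 (k=24): L=136 R=198
Round 3 (k=37): L=198 R=45

Answer: 1,136 136,198 198,45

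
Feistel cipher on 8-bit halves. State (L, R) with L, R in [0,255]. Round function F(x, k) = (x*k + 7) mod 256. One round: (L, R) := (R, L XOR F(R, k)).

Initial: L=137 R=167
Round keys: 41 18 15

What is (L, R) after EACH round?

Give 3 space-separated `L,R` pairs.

Round 1 (k=41): L=167 R=79
Round 2 (k=18): L=79 R=50
Round 3 (k=15): L=50 R=186

Answer: 167,79 79,50 50,186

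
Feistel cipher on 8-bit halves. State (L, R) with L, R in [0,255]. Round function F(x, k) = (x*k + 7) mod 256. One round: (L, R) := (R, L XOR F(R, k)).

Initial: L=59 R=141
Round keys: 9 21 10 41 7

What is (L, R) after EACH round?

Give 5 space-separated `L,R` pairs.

Answer: 141,199 199,215 215,170 170,150 150,139

Derivation:
Round 1 (k=9): L=141 R=199
Round 2 (k=21): L=199 R=215
Round 3 (k=10): L=215 R=170
Round 4 (k=41): L=170 R=150
Round 5 (k=7): L=150 R=139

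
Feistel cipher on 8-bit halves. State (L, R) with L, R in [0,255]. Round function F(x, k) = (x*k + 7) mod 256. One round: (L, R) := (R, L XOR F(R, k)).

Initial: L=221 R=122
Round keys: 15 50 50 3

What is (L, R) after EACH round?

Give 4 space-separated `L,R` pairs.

Round 1 (k=15): L=122 R=240
Round 2 (k=50): L=240 R=157
Round 3 (k=50): L=157 R=65
Round 4 (k=3): L=65 R=87

Answer: 122,240 240,157 157,65 65,87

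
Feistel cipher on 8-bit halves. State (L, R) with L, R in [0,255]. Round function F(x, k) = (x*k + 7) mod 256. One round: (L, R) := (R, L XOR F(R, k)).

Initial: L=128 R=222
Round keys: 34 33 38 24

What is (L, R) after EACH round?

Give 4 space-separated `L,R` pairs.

Answer: 222,3 3,180 180,188 188,19

Derivation:
Round 1 (k=34): L=222 R=3
Round 2 (k=33): L=3 R=180
Round 3 (k=38): L=180 R=188
Round 4 (k=24): L=188 R=19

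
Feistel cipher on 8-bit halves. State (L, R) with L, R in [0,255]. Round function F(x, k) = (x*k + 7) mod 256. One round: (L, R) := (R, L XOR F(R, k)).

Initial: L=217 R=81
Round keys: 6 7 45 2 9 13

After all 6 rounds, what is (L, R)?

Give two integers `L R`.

Answer: 199 113

Derivation:
Round 1 (k=6): L=81 R=52
Round 2 (k=7): L=52 R=34
Round 3 (k=45): L=34 R=53
Round 4 (k=2): L=53 R=83
Round 5 (k=9): L=83 R=199
Round 6 (k=13): L=199 R=113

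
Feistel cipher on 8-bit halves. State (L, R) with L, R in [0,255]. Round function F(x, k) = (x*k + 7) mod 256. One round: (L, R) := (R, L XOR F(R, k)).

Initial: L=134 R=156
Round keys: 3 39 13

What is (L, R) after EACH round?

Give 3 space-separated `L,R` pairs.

Round 1 (k=3): L=156 R=93
Round 2 (k=39): L=93 R=174
Round 3 (k=13): L=174 R=128

Answer: 156,93 93,174 174,128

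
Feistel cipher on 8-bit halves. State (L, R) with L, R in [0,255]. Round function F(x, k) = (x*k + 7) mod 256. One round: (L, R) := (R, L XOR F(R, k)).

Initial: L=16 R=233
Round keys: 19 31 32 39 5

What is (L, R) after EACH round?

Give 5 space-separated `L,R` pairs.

Answer: 233,66 66,236 236,197 197,230 230,64

Derivation:
Round 1 (k=19): L=233 R=66
Round 2 (k=31): L=66 R=236
Round 3 (k=32): L=236 R=197
Round 4 (k=39): L=197 R=230
Round 5 (k=5): L=230 R=64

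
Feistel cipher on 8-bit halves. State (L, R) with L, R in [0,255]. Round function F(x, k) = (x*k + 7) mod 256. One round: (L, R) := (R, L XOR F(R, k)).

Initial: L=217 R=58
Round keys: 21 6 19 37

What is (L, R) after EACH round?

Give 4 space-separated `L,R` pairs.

Answer: 58,16 16,93 93,254 254,224

Derivation:
Round 1 (k=21): L=58 R=16
Round 2 (k=6): L=16 R=93
Round 3 (k=19): L=93 R=254
Round 4 (k=37): L=254 R=224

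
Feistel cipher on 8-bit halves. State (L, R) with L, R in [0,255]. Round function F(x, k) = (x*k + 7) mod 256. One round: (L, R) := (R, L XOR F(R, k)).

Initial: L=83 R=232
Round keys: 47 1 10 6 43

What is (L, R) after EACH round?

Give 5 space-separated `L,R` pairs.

Round 1 (k=47): L=232 R=204
Round 2 (k=1): L=204 R=59
Round 3 (k=10): L=59 R=153
Round 4 (k=6): L=153 R=166
Round 5 (k=43): L=166 R=112

Answer: 232,204 204,59 59,153 153,166 166,112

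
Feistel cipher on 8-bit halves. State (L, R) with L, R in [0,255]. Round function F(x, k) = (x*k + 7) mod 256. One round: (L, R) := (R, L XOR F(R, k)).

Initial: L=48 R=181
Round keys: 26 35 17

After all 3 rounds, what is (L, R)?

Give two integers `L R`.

Round 1 (k=26): L=181 R=89
Round 2 (k=35): L=89 R=135
Round 3 (k=17): L=135 R=167

Answer: 135 167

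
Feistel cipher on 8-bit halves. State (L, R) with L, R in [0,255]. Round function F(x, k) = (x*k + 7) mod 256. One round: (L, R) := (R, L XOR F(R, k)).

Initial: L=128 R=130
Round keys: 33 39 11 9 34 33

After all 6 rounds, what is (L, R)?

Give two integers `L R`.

Round 1 (k=33): L=130 R=73
Round 2 (k=39): L=73 R=164
Round 3 (k=11): L=164 R=90
Round 4 (k=9): L=90 R=149
Round 5 (k=34): L=149 R=139
Round 6 (k=33): L=139 R=103

Answer: 139 103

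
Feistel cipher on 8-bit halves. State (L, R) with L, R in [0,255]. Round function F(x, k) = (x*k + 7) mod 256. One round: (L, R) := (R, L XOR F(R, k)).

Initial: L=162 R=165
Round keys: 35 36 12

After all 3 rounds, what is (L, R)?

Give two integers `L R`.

Round 1 (k=35): L=165 R=52
Round 2 (k=36): L=52 R=242
Round 3 (k=12): L=242 R=107

Answer: 242 107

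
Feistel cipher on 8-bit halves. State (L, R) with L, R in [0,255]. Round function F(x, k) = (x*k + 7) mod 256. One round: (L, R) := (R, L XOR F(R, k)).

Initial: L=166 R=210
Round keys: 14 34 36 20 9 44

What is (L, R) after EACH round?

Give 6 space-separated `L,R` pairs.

Round 1 (k=14): L=210 R=37
Round 2 (k=34): L=37 R=35
Round 3 (k=36): L=35 R=214
Round 4 (k=20): L=214 R=156
Round 5 (k=9): L=156 R=85
Round 6 (k=44): L=85 R=63

Answer: 210,37 37,35 35,214 214,156 156,85 85,63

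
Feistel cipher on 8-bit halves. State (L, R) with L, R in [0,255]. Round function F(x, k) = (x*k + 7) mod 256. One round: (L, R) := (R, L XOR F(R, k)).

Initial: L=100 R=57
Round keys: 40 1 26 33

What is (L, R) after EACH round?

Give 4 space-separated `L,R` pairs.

Round 1 (k=40): L=57 R=139
Round 2 (k=1): L=139 R=171
Round 3 (k=26): L=171 R=238
Round 4 (k=33): L=238 R=30

Answer: 57,139 139,171 171,238 238,30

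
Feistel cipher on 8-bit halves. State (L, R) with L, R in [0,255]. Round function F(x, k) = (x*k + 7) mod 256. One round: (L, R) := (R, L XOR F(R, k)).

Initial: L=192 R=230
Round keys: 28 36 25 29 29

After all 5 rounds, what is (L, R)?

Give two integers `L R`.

Round 1 (k=28): L=230 R=239
Round 2 (k=36): L=239 R=69
Round 3 (k=25): L=69 R=43
Round 4 (k=29): L=43 R=163
Round 5 (k=29): L=163 R=85

Answer: 163 85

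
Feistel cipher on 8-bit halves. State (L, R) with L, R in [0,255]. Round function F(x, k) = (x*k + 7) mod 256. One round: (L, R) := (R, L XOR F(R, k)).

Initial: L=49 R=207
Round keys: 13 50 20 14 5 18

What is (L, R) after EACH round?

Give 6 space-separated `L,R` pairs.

Round 1 (k=13): L=207 R=187
Round 2 (k=50): L=187 R=66
Round 3 (k=20): L=66 R=148
Round 4 (k=14): L=148 R=93
Round 5 (k=5): L=93 R=76
Round 6 (k=18): L=76 R=2

Answer: 207,187 187,66 66,148 148,93 93,76 76,2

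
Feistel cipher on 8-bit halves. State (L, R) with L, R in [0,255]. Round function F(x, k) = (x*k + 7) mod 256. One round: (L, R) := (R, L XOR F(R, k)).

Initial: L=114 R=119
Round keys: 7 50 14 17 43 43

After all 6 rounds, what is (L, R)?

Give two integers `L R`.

Round 1 (k=7): L=119 R=58
Round 2 (k=50): L=58 R=44
Round 3 (k=14): L=44 R=85
Round 4 (k=17): L=85 R=128
Round 5 (k=43): L=128 R=210
Round 6 (k=43): L=210 R=205

Answer: 210 205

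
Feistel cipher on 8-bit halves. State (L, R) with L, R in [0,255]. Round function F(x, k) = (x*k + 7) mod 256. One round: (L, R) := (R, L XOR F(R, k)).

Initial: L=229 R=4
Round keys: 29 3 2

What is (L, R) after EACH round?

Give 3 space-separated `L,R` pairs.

Answer: 4,158 158,229 229,79

Derivation:
Round 1 (k=29): L=4 R=158
Round 2 (k=3): L=158 R=229
Round 3 (k=2): L=229 R=79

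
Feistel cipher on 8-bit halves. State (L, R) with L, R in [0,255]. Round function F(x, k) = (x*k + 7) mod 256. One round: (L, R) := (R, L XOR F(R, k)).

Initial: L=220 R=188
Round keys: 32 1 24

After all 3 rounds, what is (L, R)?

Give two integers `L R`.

Answer: 222 140

Derivation:
Round 1 (k=32): L=188 R=91
Round 2 (k=1): L=91 R=222
Round 3 (k=24): L=222 R=140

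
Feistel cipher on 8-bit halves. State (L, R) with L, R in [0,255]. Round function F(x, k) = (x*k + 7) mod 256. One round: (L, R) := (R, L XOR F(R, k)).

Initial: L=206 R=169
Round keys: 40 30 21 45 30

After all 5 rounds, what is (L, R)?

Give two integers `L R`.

Round 1 (k=40): L=169 R=161
Round 2 (k=30): L=161 R=76
Round 3 (k=21): L=76 R=226
Round 4 (k=45): L=226 R=141
Round 5 (k=30): L=141 R=111

Answer: 141 111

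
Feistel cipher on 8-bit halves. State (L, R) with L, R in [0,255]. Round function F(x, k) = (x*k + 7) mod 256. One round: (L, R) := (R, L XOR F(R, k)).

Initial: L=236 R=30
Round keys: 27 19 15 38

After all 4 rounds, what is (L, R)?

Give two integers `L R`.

Round 1 (k=27): L=30 R=221
Round 2 (k=19): L=221 R=112
Round 3 (k=15): L=112 R=74
Round 4 (k=38): L=74 R=115

Answer: 74 115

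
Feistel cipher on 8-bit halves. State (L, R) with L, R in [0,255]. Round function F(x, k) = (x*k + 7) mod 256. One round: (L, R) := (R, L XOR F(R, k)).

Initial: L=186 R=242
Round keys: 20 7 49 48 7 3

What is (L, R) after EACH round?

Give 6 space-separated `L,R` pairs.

Answer: 242,85 85,168 168,122 122,79 79,74 74,170

Derivation:
Round 1 (k=20): L=242 R=85
Round 2 (k=7): L=85 R=168
Round 3 (k=49): L=168 R=122
Round 4 (k=48): L=122 R=79
Round 5 (k=7): L=79 R=74
Round 6 (k=3): L=74 R=170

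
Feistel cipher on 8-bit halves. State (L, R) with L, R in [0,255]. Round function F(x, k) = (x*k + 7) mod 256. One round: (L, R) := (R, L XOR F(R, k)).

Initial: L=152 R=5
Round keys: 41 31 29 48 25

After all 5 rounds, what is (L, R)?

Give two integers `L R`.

Round 1 (k=41): L=5 R=76
Round 2 (k=31): L=76 R=62
Round 3 (k=29): L=62 R=65
Round 4 (k=48): L=65 R=9
Round 5 (k=25): L=9 R=169

Answer: 9 169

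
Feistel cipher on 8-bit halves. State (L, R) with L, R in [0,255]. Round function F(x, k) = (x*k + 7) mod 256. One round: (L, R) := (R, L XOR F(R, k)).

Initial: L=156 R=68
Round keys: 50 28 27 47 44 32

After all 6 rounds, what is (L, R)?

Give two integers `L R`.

Answer: 100 32

Derivation:
Round 1 (k=50): L=68 R=211
Round 2 (k=28): L=211 R=95
Round 3 (k=27): L=95 R=223
Round 4 (k=47): L=223 R=167
Round 5 (k=44): L=167 R=100
Round 6 (k=32): L=100 R=32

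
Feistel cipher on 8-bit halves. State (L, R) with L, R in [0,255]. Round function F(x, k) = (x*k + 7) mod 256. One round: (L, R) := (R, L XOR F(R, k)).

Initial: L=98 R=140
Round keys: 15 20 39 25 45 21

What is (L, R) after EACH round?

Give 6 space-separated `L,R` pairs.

Round 1 (k=15): L=140 R=89
Round 2 (k=20): L=89 R=119
Round 3 (k=39): L=119 R=113
Round 4 (k=25): L=113 R=103
Round 5 (k=45): L=103 R=83
Round 6 (k=21): L=83 R=177

Answer: 140,89 89,119 119,113 113,103 103,83 83,177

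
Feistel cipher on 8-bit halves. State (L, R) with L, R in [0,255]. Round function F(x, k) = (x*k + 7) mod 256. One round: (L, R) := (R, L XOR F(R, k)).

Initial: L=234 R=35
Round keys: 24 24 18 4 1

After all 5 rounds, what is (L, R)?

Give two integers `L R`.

Round 1 (k=24): L=35 R=165
Round 2 (k=24): L=165 R=92
Round 3 (k=18): L=92 R=218
Round 4 (k=4): L=218 R=51
Round 5 (k=1): L=51 R=224

Answer: 51 224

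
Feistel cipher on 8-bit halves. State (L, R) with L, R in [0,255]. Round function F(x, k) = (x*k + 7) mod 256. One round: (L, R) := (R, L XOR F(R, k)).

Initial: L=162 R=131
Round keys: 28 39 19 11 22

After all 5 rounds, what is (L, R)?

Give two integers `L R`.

Answer: 25 98

Derivation:
Round 1 (k=28): L=131 R=249
Round 2 (k=39): L=249 R=117
Round 3 (k=19): L=117 R=79
Round 4 (k=11): L=79 R=25
Round 5 (k=22): L=25 R=98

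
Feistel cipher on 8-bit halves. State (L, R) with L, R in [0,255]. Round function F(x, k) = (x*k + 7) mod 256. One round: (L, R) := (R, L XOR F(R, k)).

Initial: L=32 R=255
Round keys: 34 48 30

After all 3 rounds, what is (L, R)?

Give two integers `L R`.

Round 1 (k=34): L=255 R=197
Round 2 (k=48): L=197 R=8
Round 3 (k=30): L=8 R=50

Answer: 8 50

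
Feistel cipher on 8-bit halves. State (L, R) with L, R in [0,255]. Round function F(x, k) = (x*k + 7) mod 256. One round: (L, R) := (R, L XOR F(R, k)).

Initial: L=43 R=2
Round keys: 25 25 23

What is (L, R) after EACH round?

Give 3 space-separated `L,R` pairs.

Answer: 2,18 18,203 203,86

Derivation:
Round 1 (k=25): L=2 R=18
Round 2 (k=25): L=18 R=203
Round 3 (k=23): L=203 R=86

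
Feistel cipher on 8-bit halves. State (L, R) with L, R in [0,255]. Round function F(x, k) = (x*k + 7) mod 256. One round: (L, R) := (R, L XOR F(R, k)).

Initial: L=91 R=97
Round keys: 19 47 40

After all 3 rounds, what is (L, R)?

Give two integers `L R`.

Answer: 183 254

Derivation:
Round 1 (k=19): L=97 R=97
Round 2 (k=47): L=97 R=183
Round 3 (k=40): L=183 R=254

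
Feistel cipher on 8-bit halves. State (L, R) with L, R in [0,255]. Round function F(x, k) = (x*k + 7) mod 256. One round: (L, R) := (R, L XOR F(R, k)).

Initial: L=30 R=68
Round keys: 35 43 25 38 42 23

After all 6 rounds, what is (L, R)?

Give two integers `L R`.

Round 1 (k=35): L=68 R=77
Round 2 (k=43): L=77 R=178
Round 3 (k=25): L=178 R=36
Round 4 (k=38): L=36 R=237
Round 5 (k=42): L=237 R=205
Round 6 (k=23): L=205 R=159

Answer: 205 159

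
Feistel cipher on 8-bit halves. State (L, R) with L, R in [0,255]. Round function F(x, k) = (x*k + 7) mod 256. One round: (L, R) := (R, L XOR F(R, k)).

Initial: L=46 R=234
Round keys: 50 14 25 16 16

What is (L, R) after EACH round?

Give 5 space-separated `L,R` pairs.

Answer: 234,149 149,199 199,227 227,240 240,228

Derivation:
Round 1 (k=50): L=234 R=149
Round 2 (k=14): L=149 R=199
Round 3 (k=25): L=199 R=227
Round 4 (k=16): L=227 R=240
Round 5 (k=16): L=240 R=228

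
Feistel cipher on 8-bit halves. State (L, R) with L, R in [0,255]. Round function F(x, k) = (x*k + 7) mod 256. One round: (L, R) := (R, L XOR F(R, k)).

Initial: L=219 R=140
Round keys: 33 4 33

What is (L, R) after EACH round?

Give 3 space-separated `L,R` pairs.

Answer: 140,200 200,171 171,218

Derivation:
Round 1 (k=33): L=140 R=200
Round 2 (k=4): L=200 R=171
Round 3 (k=33): L=171 R=218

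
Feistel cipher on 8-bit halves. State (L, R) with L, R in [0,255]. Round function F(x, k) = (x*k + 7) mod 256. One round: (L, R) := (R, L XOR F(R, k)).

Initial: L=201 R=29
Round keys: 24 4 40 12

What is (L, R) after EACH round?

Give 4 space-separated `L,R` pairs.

Answer: 29,118 118,194 194,33 33,81

Derivation:
Round 1 (k=24): L=29 R=118
Round 2 (k=4): L=118 R=194
Round 3 (k=40): L=194 R=33
Round 4 (k=12): L=33 R=81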